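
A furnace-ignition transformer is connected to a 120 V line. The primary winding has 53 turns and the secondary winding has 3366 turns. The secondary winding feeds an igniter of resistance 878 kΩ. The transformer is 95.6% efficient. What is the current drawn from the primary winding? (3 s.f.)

I_p ≈ 0.577 A

V_s = 120 × 3366/53 = 7621.1 V.
I_s = V_s/R = 7621.1/878000 = 0.0086801 A.
P_out = V_s I_s = 7621.1 × 0.0086801 = 66.152 W.
P_in = P_out/η = 66.152/0.956 = 69.197 W.
I_p = P_in/V_p = 69.197/120 = 0.577 A.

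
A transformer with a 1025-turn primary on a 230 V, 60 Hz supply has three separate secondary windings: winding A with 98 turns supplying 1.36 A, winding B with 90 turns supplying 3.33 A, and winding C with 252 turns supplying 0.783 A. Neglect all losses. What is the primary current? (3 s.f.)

V_A = 230 × 98/1025 = 21.990 V; V_B = 230 × 90/1025 = 20.195 V; V_C = 230 × 252/1025 = 56.546 V.
P_out = V_A I_A + V_B I_B + V_C I_C = 21.990×1.36 + 20.195×3.33 + 56.546×0.783 = 29.907 + 67.250 + 44.276 = 141.43 W.
Ideal ⇒ P_in = P_out, so I_p = P_out/V_p = 141.43/230 = 0.615 A.

I_p ≈ 0.615 A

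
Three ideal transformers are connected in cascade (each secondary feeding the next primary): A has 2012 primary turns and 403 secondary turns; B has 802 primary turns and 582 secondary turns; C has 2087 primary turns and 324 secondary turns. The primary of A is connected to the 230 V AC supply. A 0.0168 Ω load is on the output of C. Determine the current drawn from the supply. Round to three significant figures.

Secondary of A: V = 230.00 × 403/2012 = 46.069 V.
Secondary of B: V = 46.069 × 582/802 = 33.431 V.
Secondary of C: V = 33.431 × 324/2087 = 5.1901 V.
I_load = 5.1901/0.0168 = 308.93 A, so P_out = 5.1901 × 308.93 = 1603.4 W.
All ideal ⇒ P_in = P_out, so I_supply = 1603.4/230 = 6.97 A.

I_supply ≈ 6.97 A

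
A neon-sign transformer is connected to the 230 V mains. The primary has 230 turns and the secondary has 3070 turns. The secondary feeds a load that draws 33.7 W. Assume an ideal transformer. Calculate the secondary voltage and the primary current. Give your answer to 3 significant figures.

V_s = V_p × N_s/N_p = 230 × 3070/230 = 3070.0 V.
I_s = P/V_s = 33.7/3070.0 = 0.010977 A.
I_p = I_s × N_s/N_p = 0.010977 × 3070/230 = 0.147 A.

V_s ≈ 3070 V, I_p ≈ 0.147 A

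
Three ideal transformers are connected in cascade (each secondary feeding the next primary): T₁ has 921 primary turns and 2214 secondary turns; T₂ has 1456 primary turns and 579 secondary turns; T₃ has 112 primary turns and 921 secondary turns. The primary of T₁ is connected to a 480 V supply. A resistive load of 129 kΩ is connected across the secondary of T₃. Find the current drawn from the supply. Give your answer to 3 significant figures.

Secondary of T₁: V = 480.00 × 2214/921 = 1153.9 V.
Secondary of T₂: V = 1153.9 × 579/1456 = 458.86 V.
Secondary of T₃: V = 458.86 × 921/112 = 3773.3 V.
I_load = 3773.3/129000 = 0.029250 A, so P_out = 3773.3 × 0.029250 = 110.37 W.
All ideal ⇒ P_in = P_out, so I_supply = 110.37/480 = 0.230 A.

I_supply ≈ 0.230 A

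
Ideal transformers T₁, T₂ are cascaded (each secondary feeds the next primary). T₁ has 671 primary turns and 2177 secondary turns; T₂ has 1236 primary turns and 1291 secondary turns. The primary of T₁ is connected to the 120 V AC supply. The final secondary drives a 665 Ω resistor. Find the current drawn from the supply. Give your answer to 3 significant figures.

I_supply ≈ 2.07 A

Secondary of T₁: V = 120.00 × 2177/671 = 389.33 V.
Secondary of T₂: V = 389.33 × 1291/1236 = 406.65 V.
I_load = 406.65/665 = 0.61151 A, so P_out = 406.65 × 0.61151 = 248.67 W.
All ideal ⇒ P_in = P_out, so I_supply = 248.67/120 = 2.07 A.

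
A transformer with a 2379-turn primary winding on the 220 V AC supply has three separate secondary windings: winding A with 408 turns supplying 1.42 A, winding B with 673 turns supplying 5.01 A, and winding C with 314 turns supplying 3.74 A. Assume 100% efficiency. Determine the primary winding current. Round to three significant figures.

V_A = 220 × 408/2379 = 37.730 V; V_B = 220 × 673/2379 = 62.236 V; V_C = 220 × 314/2379 = 29.037 V.
P_out = V_A I_A + V_B I_B + V_C I_C = 37.730×1.42 + 62.236×5.01 + 29.037×3.74 = 53.577 + 311.80 + 108.60 = 473.98 W.
Ideal ⇒ P_in = P_out, so I_p = P_out/V_p = 473.98/220 = 2.15 A.

I_p ≈ 2.15 A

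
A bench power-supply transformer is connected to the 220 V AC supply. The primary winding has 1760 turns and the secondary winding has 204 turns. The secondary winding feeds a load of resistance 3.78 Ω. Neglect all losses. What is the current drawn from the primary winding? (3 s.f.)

I_p ≈ 0.782 A

V_s = V_p × N_s/N_p = 220 × 204/1760 = 25.500 V.
I_s = V_s/R = 25.500/3.78 = 6.7460 A.
For an ideal transformer I_p N_p = I_s N_s, so I_p = 6.7460 × 204/1760 = 0.782 A.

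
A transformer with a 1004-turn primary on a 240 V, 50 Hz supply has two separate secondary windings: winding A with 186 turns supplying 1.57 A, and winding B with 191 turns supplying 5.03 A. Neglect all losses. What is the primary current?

V_A = 240 × 186/1004 = 44.462 V; V_B = 240 × 191/1004 = 45.657 V.
P_out = V_A I_A + V_B I_B = 44.462×1.57 + 45.657×5.03 = 69.806 + 229.66 = 299.46 W.
Ideal ⇒ P_in = P_out, so I_p = P_out/V_p = 299.46/240 = 1.25 A.

I_p ≈ 1.25 A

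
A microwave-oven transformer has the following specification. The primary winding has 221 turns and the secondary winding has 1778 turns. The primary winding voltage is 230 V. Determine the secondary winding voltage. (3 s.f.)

V_s ≈ 1850 V

V_s/V_p = N_s/N_p, so V_s = 230 × 1778/221 = 1850 V.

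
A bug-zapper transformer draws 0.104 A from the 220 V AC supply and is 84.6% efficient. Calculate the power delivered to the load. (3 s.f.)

P_out ≈ 19.4 W

P_in = V_p I_p = 220 × 0.104 = 22.880 W.
P_out = η P_in = 0.846 × 22.880 = 19.4 W.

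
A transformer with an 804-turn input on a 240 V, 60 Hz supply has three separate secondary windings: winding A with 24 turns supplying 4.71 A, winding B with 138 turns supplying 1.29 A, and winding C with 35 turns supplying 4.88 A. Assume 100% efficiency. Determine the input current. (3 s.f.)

V_A = 240 × 24/804 = 7.1642 V; V_B = 240 × 138/804 = 41.194 V; V_C = 240 × 35/804 = 10.448 V.
P_out = V_A I_A + V_B I_B + V_C I_C = 7.1642×4.71 + 41.194×1.29 + 10.448×4.88 = 33.743 + 53.140 + 50.985 = 137.87 W.
Ideal ⇒ P_in = P_out, so I_in = P_out/V_in = 137.87/240 = 0.574 A.

I_in ≈ 0.574 A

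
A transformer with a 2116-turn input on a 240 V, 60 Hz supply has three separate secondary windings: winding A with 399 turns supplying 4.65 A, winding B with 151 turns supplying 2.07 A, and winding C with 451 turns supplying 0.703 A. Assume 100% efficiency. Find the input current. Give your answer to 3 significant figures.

V_A = 240 × 399/2116 = 45.255 V; V_B = 240 × 151/2116 = 17.127 V; V_C = 240 × 451/2116 = 51.153 V.
P_out = V_A I_A + V_B I_B + V_C I_C = 45.255×4.65 + 17.127×2.07 + 51.153×0.703 = 210.44 + 35.452 + 35.961 = 281.85 W.
Ideal ⇒ P_in = P_out, so I_in = P_out/V_in = 281.85/240 = 1.17 A.

I_in ≈ 1.17 A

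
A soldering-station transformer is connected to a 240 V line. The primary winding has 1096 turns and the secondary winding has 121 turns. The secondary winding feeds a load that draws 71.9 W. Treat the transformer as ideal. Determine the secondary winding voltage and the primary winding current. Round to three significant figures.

V_s ≈ 26.5 V, I_p ≈ 0.300 A

V_s = V_p × N_s/N_p = 240 × 121/1096 = 26.496 V.
I_s = P/V_s = 71.9/26.496 = 2.7136 A.
I_p = I_s × N_s/N_p = 2.7136 × 121/1096 = 0.300 A.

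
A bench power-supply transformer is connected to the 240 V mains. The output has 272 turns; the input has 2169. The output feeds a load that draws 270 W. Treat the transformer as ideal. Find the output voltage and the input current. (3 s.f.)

V_out = V_in × N_out/N_in = 240 × 272/2169 = 30.097 V.
I_out = P/V_out = 270/30.097 = 8.9710 A.
I_in = I_out × N_out/N_in = 8.9710 × 272/2169 = 1.12 A.

V_out ≈ 30.1 V, I_in ≈ 1.12 A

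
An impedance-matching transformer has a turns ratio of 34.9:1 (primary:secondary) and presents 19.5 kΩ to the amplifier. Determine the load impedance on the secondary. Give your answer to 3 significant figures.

Z_s = Z_p/(N_p/N_s)² = 19500/34.9² = 16.0 Ω.

Z_s ≈ 16.0 Ω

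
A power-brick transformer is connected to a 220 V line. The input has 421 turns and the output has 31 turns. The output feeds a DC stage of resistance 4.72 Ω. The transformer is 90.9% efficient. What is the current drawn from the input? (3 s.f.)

I_in ≈ 0.278 A

V_out = 220 × 31/421 = 16.200 V.
I_out = V_out/R = 16.200/4.72 = 3.4321 A.
P_out = V_out I_out = 16.200 × 3.4321 = 55.598 W.
P_in = P_out/η = 55.598/0.909 = 61.164 W.
I_in = P_in/V_in = 61.164/220 = 0.278 A.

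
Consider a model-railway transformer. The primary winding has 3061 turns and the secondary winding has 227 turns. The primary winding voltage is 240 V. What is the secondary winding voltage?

V_s ≈ 17.8 V

V_s/V_p = N_s/N_p, so V_s = 240 × 227/3061 = 17.8 V.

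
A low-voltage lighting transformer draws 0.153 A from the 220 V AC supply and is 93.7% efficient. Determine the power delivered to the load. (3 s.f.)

P_in = V_p I_p = 220 × 0.153 = 33.660 W.
P_out = η P_in = 0.937 × 33.660 = 31.5 W.

P_out ≈ 31.5 W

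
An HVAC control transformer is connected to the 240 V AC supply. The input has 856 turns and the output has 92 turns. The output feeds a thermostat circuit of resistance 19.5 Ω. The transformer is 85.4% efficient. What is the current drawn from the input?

V_out = 240 × 92/856 = 25.794 V.
I_out = V_out/R = 25.794/19.5 = 1.3228 A.
P_out = V_out I_out = 25.794 × 1.3228 = 34.121 W.
P_in = P_out/η = 34.121/0.854 = 39.954 W.
I_in = P_in/V_in = 39.954/240 = 0.166 A.

I_in ≈ 0.166 A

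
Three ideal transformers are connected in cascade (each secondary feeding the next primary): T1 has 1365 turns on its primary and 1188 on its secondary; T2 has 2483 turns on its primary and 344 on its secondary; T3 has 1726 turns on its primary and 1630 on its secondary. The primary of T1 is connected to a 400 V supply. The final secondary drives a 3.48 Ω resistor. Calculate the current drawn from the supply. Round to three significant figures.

Secondary of T1: V = 400.00 × 1188/1365 = 348.13 V.
Secondary of T2: V = 348.13 × 344/2483 = 48.231 V.
Secondary of T3: V = 48.231 × 1630/1726 = 45.548 V.
I_load = 45.548/3.48 = 13.089 A, so P_out = 45.548 × 13.089 = 596.16 W.
All ideal ⇒ P_in = P_out, so I_supply = 596.16/400 = 1.49 A.

I_supply ≈ 1.49 A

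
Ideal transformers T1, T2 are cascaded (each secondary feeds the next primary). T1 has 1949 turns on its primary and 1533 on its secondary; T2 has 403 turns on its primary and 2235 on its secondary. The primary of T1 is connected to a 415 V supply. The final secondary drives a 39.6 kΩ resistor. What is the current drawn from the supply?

I_supply ≈ 0.199 A

After T1: V = 415.00 × 1533/1949 = 326.42 V.
After T2: V = 326.42 × 2235/403 = 1810.3 V.
I_load = 1810.3/39600 = 0.045715 A, so P_out = 1810.3 × 0.045715 = 82.757 W.
All ideal ⇒ P_in = P_out, so I_supply = 82.757/415 = 0.199 A.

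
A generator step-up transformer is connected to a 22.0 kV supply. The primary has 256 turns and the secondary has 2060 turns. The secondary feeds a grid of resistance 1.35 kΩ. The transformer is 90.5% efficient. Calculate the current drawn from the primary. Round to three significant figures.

V_s = 22000 × 2060/256 = 177030 V.
I_s = V_s/R = 177030/1350 = 131.13 A.
P_out = V_s I_s = 177030 × 131.13 = 2.3215×10^7 W.
P_in = P_out/η = 2.3215×10^7/0.905 = 2.5652×10^7 W.
I_p = P_in/V_p = 2.5652×10^7/22000 = 1170 A.

I_p ≈ 1170 A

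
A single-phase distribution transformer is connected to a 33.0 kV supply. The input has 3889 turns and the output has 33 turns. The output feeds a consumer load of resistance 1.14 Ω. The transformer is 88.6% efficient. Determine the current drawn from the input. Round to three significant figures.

V_out = 33000 × 33/3889 = 280.02 V.
I_out = V_out/R = 280.02/1.14 = 245.63 A.
P_out = V_out I_out = 280.02 × 245.63 = 68782 W.
P_in = P_out/η = 68782/0.886 = 77632 W.
I_in = P_in/V_in = 77632/33000 = 2.35 A.

I_in ≈ 2.35 A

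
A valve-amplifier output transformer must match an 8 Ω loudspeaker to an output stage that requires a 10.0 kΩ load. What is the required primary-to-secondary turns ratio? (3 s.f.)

N_p/N_s ≈ 35.4

Z_p/Z_s = (N_p/N_s)², so N_p/N_s = √(10000/8) = √1250 = 35.4.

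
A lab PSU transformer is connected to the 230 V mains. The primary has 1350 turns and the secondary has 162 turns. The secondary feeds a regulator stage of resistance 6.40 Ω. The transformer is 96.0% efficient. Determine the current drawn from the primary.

V_s = 230 × 162/1350 = 27.600 V.
I_s = V_s/R = 27.600/6.40 = 4.3125 A.
P_out = V_s I_s = 27.600 × 4.3125 = 119.03 W.
P_in = P_out/η = 119.03/0.960 = 123.98 W.
I_p = P_in/V_p = 123.98/230 = 0.539 A.

I_p ≈ 0.539 A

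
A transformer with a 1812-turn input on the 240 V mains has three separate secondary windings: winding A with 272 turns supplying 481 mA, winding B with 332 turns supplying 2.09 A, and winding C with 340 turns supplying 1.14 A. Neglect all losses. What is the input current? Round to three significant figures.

V_A = 240 × 272/1812 = 36.026 V; V_B = 240 × 332/1812 = 43.974 V; V_C = 240 × 340/1812 = 45.033 V.
P_out = V_A I_A + V_B I_B + V_C I_C = 36.026×0.481 + 43.974×2.09 + 45.033×1.14 = 17.329 + 91.905 + 51.338 = 160.57 W.
Ideal ⇒ P_in = P_out, so I_in = P_out/V_in = 160.57/240 = 0.669 A.

I_in ≈ 0.669 A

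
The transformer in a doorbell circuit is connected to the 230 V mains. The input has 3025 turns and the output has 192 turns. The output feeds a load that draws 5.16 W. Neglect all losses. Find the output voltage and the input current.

V_out = V_in × N_out/N_in = 230 × 192/3025 = 14.598 V.
I_out = P/V_out = 5.16/14.598 = 0.35346 A.
I_in = I_out × N_out/N_in = 0.35346 × 192/3025 = 0.0224 A.

V_out ≈ 14.6 V, I_in ≈ 0.0224 A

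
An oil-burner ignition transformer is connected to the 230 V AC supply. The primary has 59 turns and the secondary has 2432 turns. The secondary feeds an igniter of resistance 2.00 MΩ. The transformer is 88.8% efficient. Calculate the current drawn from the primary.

V_s = 230 × 2432/59 = 9480.7 V.
I_s = V_s/R = 9480.7/(2.00×10^6) = 0.0047403 A.
P_out = V_s I_s = 9480.7 × 0.0047403 = 44.942 W.
P_in = P_out/η = 44.942/0.888 = 50.610 W.
I_p = P_in/V_p = 50.610/230 = 0.220 A.

I_p ≈ 0.220 A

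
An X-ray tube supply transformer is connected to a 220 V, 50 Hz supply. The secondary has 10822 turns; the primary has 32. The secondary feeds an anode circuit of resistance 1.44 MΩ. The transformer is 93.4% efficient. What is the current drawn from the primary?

I_p ≈ 18.7 A

V_s = 220 × 10822/32 = 74401 V.
I_s = V_s/R = 74401/(1.44×10^6) = 0.051668 A.
P_out = V_s I_s = 74401 × 0.051668 = 3844.1 W.
P_in = P_out/η = 3844.1/0.934 = 4115.8 W.
I_p = P_in/V_p = 4115.8/220 = 18.7 A.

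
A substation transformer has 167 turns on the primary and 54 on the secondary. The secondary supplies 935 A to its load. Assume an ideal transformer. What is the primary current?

I_p ≈ 302 A

For an ideal transformer I_p/I_s = N_s/N_p, so I_p = 935 × 54/167 = 302 A.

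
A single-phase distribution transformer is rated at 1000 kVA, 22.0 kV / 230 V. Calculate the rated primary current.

I_p ≈ 45.5 A

I_p = S/V_p = 1000000/22000 = 45.5 A.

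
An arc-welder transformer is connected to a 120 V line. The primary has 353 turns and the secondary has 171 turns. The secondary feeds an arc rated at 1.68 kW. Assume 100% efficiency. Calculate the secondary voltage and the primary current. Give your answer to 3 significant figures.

V_s = V_p × N_s/N_p = 120 × 171/353 = 58.130 V.
I_s = P/V_s = 1680/58.130 = 28.901 A.
I_p = I_s × N_s/N_p = 28.901 × 171/353 = 14.0 A.

V_s ≈ 58.1 V, I_p ≈ 14.0 A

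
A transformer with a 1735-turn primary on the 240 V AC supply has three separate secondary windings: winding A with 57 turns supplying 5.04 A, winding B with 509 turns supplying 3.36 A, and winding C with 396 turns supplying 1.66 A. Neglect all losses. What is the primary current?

I_p ≈ 1.53 A

V_A = 240 × 57/1735 = 7.8847 V; V_B = 240 × 509/1735 = 70.409 V; V_C = 240 × 396/1735 = 54.778 V.
P_out = V_A I_A + V_B I_B + V_C I_C = 7.8847×5.04 + 70.409×3.36 + 54.778×1.66 = 39.739 + 236.57 + 90.932 = 367.25 W.
Ideal ⇒ P_in = P_out, so I_p = P_out/V_p = 367.25/240 = 1.53 A.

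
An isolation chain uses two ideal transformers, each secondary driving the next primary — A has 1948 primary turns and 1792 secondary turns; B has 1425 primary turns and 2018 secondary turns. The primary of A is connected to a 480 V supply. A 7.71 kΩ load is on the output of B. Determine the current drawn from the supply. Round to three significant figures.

Secondary of A: V = 480.00 × 1792/1948 = 441.56 V.
Secondary of B: V = 441.56 × 2018/1425 = 625.31 V.
I_load = 625.31/7710 = 0.081104 A, so P_out = 625.31 × 0.081104 = 50.715 W.
All ideal ⇒ P_in = P_out, so I_supply = 50.715/480 = 0.106 A.

I_supply ≈ 0.106 A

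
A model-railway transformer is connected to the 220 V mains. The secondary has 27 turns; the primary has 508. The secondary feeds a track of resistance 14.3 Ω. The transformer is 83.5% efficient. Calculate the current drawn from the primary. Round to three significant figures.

V_s = 220 × 27/508 = 11.693 V.
I_s = V_s/R = 11.693/14.3 = 0.81769 A.
P_out = V_s I_s = 11.693 × 0.81769 = 9.5611 W.
P_in = P_out/η = 9.5611/0.835 = 11.450 W.
I_p = P_in/V_p = 11.450/220 = 0.0520 A.

I_p ≈ 0.0520 A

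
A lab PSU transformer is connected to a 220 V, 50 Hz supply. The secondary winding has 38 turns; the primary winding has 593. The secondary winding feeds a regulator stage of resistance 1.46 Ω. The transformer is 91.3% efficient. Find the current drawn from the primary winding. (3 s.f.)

I_p ≈ 0.678 A

V_s = 220 × 38/593 = 14.098 V.
I_s = V_s/R = 14.098/1.46 = 9.6560 A.
P_out = V_s I_s = 14.098 × 9.6560 = 136.13 W.
P_in = P_out/η = 136.13/0.913 = 149.10 W.
I_p = P_in/V_p = 149.10/220 = 0.678 A.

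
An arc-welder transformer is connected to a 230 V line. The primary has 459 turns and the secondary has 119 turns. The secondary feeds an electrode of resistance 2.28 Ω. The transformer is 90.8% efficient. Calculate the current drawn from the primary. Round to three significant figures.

I_p ≈ 7.47 A

V_s = 230 × 119/459 = 59.630 V.
I_s = V_s/R = 59.630/2.28 = 26.153 A.
P_out = V_s I_s = 59.630 × 26.153 = 1559.5 W.
P_in = P_out/η = 1559.5/0.908 = 1717.5 W.
I_p = P_in/V_p = 1717.5/230 = 7.47 A.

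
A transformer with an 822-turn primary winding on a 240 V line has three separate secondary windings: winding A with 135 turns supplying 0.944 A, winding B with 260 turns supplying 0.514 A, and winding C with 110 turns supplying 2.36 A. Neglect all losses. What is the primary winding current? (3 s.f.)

V_A = 240 × 135/822 = 39.416 V; V_B = 240 × 260/822 = 75.912 V; V_C = 240 × 110/822 = 32.117 V.
P_out = V_A I_A + V_B I_B + V_C I_C = 39.416×0.944 + 75.912×0.514 + 32.117×2.36 = 37.209 + 39.019 + 75.796 = 152.02 W.
Ideal ⇒ P_in = P_out, so I_p = P_out/V_p = 152.02/240 = 0.633 A.

I_p ≈ 0.633 A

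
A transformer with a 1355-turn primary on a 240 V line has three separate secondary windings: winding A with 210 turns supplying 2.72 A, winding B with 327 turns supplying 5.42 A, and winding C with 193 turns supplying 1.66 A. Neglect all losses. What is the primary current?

I_p ≈ 1.97 A

V_A = 240 × 210/1355 = 37.196 V; V_B = 240 × 327/1355 = 57.919 V; V_C = 240 × 193/1355 = 34.185 V.
P_out = V_A I_A + V_B I_B + V_C I_C = 37.196×2.72 + 57.919×5.42 + 34.185×1.66 = 101.17 + 313.92 + 56.746 = 471.84 W.
Ideal ⇒ P_in = P_out, so I_p = P_out/V_p = 471.84/240 = 1.97 A.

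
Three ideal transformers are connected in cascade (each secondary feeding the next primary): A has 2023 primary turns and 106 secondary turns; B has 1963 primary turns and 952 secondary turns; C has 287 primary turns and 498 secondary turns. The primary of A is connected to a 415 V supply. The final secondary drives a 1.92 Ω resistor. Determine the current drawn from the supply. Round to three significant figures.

After A: V = 415.00 × 106/2023 = 21.745 V.
After B: V = 21.745 × 952/1963 = 10.546 V.
After C: V = 10.546 × 498/287 = 18.299 V.
I_load = 18.299/1.92 = 9.5306 A, so P_out = 18.299 × 9.5306 = 174.40 W.
All ideal ⇒ P_in = P_out, so I_supply = 174.40/415 = 0.420 A.

I_supply ≈ 0.420 A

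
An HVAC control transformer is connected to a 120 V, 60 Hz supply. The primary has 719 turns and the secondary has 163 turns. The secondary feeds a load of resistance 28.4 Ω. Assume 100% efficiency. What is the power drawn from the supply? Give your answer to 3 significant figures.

V_s = V_p × N_s/N_p = 120 × 163/719 = 27.204 V.
I_s = V_s/R = 27.204/28.4 = 0.95790 A.
I_p = I_s × N_s/N_p = 0.95790 × 163/719 = 0.21716 A.
P = V_p I_p = 120 × 0.21716 = 26.1 W.

P ≈ 26.1 W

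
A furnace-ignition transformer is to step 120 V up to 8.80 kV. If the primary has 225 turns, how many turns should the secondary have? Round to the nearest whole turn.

N_s = 16500 turns

N_s/N_p = V_s/V_p, so N_s = 225 × 8800/120 = 16500.0 ≈ 16500 turns.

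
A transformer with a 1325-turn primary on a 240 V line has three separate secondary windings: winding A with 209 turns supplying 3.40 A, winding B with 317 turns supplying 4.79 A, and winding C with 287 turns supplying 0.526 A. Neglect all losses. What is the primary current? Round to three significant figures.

V_A = 240 × 209/1325 = 37.857 V; V_B = 240 × 317/1325 = 57.419 V; V_C = 240 × 287/1325 = 51.985 V.
P_out = V_A I_A + V_B I_B + V_C I_C = 37.857×3.40 + 57.419×4.79 + 51.985×0.526 = 128.71 + 275.04 + 27.344 = 431.09 W.
Ideal ⇒ P_in = P_out, so I_p = P_out/V_p = 431.09/240 = 1.80 A.

I_p ≈ 1.80 A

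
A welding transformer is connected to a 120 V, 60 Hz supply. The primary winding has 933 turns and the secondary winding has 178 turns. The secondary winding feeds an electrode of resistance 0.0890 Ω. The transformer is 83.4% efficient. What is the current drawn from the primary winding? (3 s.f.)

V_s = 120 × 178/933 = 22.894 V.
I_s = V_s/R = 22.894/0.0890 = 257.23 A.
P_out = V_s I_s = 22.894 × 257.23 = 5889.1 W.
P_in = P_out/η = 5889.1/0.834 = 7061.3 W.
I_p = P_in/V_p = 7061.3/120 = 58.8 A.

I_p ≈ 58.8 A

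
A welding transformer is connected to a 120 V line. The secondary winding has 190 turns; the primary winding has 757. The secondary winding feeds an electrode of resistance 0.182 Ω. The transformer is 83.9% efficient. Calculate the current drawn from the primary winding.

I_p ≈ 49.5 A

V_s = 120 × 190/757 = 30.119 V.
I_s = V_s/R = 30.119/0.182 = 165.49 A.
P_out = V_s I_s = 30.119 × 165.49 = 4984.3 W.
P_in = P_out/η = 4984.3/0.839 = 5940.8 W.
I_p = P_in/V_p = 5940.8/120 = 49.5 A.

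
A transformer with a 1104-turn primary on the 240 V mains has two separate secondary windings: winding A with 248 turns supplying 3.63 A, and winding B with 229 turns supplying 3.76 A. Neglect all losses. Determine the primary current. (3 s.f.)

I_p ≈ 1.60 A

V_A = 240 × 248/1104 = 53.913 V; V_B = 240 × 229/1104 = 49.783 V.
P_out = V_A I_A + V_B I_B = 53.913×3.63 + 49.783×3.76 = 195.70 + 187.18 = 382.89 W.
Ideal ⇒ P_in = P_out, so I_p = P_out/V_p = 382.89/240 = 1.60 A.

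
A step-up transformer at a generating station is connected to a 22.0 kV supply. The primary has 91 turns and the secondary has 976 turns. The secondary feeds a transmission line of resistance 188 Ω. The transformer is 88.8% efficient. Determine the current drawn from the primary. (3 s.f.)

V_s = 22000 × 976/91 = 235960 V.
I_s = V_s/R = 235960/188 = 1255.1 A.
P_out = V_s I_s = 235960 × 1255.1 = 2.9614×10^8 W.
P_in = P_out/η = 2.9614×10^8/0.888 = 3.3350×10^8 W.
I_p = P_in/V_p = 3.3350×10^8/22000 = 15200 A.

I_p ≈ 15200 A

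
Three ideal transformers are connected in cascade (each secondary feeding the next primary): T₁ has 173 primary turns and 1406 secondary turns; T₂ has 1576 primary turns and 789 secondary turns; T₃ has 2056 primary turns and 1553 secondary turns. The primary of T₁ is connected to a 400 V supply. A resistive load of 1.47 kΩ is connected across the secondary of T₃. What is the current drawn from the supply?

After T₁: V = 400.00 × 1406/173 = 3250.9 V.
After T₂: V = 3250.9 × 789/1576 = 1627.5 V.
After T₃: V = 1627.5 × 1553/2056 = 1229.3 V.
I_load = 1229.3/1470 = 0.83628 A, so P_out = 1229.3 × 0.83628 = 1028.1 W.
All ideal ⇒ P_in = P_out, so I_supply = 1028.1/400 = 2.57 A.

I_supply ≈ 2.57 A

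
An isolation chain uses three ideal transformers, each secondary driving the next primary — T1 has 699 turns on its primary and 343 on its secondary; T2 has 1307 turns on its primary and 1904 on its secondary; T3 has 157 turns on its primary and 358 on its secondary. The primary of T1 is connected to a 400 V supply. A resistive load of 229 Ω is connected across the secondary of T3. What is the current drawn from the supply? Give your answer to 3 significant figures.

I_supply ≈ 4.64 A

After T1: V = 400.00 × 343/699 = 196.28 V.
After T2: V = 196.28 × 1904/1307 = 285.94 V.
After T3: V = 285.94 × 358/157 = 652.01 V.
I_load = 652.01/229 = 2.8472 A, so P_out = 652.01 × 2.8472 = 1856.4 W.
All ideal ⇒ P_in = P_out, so I_supply = 1856.4/400 = 4.64 A.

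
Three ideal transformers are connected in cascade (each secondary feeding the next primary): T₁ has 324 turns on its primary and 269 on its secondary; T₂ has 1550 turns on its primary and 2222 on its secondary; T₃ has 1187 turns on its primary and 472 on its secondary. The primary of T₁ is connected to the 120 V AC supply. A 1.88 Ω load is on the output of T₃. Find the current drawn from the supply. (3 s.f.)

Secondary of T₁: V = 120.00 × 269/324 = 99.630 V.
Secondary of T₂: V = 99.630 × 2222/1550 = 142.82 V.
Secondary of T₃: V = 142.82 × 472/1187 = 56.793 V.
I_load = 56.793/1.88 = 30.209 A, so P_out = 56.793 × 30.209 = 1715.6 W.
All ideal ⇒ P_in = P_out, so I_supply = 1715.6/120 = 14.3 A.

I_supply ≈ 14.3 A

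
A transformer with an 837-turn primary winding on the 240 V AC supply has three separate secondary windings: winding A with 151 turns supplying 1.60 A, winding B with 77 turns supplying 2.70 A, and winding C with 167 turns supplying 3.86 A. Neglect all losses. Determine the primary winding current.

V_A = 240 × 151/837 = 43.297 V; V_B = 240 × 77/837 = 22.079 V; V_C = 240 × 167/837 = 47.885 V.
P_out = V_A I_A + V_B I_B + V_C I_C = 43.297×1.60 + 22.079×2.70 + 47.885×3.86 = 69.276 + 59.613 + 184.84 = 313.73 W.
Ideal ⇒ P_in = P_out, so I_p = P_out/V_p = 313.73/240 = 1.31 A.

I_p ≈ 1.31 A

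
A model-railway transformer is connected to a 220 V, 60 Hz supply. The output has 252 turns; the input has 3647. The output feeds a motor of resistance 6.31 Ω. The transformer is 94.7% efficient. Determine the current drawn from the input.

I_in ≈ 0.176 A

V_out = 220 × 252/3647 = 15.202 V.
I_out = V_out/R = 15.202/6.31 = 2.4091 A.
P_out = V_out I_out = 15.202 × 2.4091 = 36.622 W.
P_in = P_out/η = 36.622/0.947 = 38.672 W.
I_in = P_in/V_in = 38.672/220 = 0.176 A.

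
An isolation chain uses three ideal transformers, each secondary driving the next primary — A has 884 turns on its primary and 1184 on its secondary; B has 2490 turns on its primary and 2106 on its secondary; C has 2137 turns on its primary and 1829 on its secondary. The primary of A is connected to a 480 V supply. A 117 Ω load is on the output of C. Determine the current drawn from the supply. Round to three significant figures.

After A: V = 480.00 × 1184/884 = 642.90 V.
After B: V = 642.90 × 2106/2490 = 543.75 V.
After C: V = 543.75 × 1829/2137 = 465.38 V.
I_load = 465.38/117 = 3.9776 A, so P_out = 465.38 × 3.9776 = 1851.1 W.
All ideal ⇒ P_in = P_out, so I_supply = 1851.1/480 = 3.86 A.

I_supply ≈ 3.86 A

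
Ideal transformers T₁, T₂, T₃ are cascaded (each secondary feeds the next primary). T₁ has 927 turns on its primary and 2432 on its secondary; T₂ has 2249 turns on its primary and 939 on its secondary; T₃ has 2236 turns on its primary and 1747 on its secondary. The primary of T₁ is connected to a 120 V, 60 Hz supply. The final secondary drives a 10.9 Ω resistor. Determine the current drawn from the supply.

After T₁: V = 120.00 × 2432/927 = 314.82 V.
After T₂: V = 314.82 × 939/2249 = 131.44 V.
After T₃: V = 131.44 × 1747/2236 = 102.70 V.
I_load = 102.70/10.9 = 9.4218 A, so P_out = 102.70 × 9.4218 = 967.61 W.
All ideal ⇒ P_in = P_out, so I_supply = 967.61/120 = 8.06 A.

I_supply ≈ 8.06 A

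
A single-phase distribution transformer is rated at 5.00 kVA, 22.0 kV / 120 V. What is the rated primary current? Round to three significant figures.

I_p = S/V_p = 5000/22000 = 0.227 A.

I_p ≈ 0.227 A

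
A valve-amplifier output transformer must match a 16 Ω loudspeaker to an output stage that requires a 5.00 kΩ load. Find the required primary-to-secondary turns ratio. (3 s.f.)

N_p/N_s ≈ 17.7

Z_p/Z_s = (N_p/N_s)², so N_p/N_s = √(5000/16) = √312 = 17.7.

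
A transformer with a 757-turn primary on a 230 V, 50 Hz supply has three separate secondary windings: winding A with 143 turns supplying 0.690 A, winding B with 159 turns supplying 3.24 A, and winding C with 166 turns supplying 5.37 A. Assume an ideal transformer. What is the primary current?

I_p ≈ 1.99 A

V_A = 230 × 143/757 = 43.448 V; V_B = 230 × 159/757 = 48.309 V; V_C = 230 × 166/757 = 50.436 V.
P_out = V_A I_A + V_B I_B + V_C I_C = 43.448×0.690 + 48.309×3.24 + 50.436×5.37 = 29.979 + 156.52 + 270.84 = 457.34 W.
Ideal ⇒ P_in = P_out, so I_p = P_out/V_p = 457.34/230 = 1.99 A.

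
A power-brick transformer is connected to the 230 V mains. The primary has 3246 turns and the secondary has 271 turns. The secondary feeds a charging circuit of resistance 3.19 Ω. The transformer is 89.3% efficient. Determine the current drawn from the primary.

V_s = 230 × 271/3246 = 19.202 V.
I_s = V_s/R = 19.202/3.19 = 6.0195 A.
P_out = V_s I_s = 19.202 × 6.0195 = 115.59 W.
P_in = P_out/η = 115.59/0.893 = 129.44 W.
I_p = P_in/V_p = 129.44/230 = 0.563 A.

I_p ≈ 0.563 A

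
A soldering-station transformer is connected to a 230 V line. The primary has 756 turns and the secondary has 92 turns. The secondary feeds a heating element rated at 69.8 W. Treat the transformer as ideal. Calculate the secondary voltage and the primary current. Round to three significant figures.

V_s ≈ 28.0 V, I_p ≈ 0.303 A

V_s = V_p × N_s/N_p = 230 × 92/756 = 27.989 V.
I_s = P/V_s = 69.8/27.989 = 2.4938 A.
I_p = I_s × N_s/N_p = 2.4938 × 92/756 = 0.303 A.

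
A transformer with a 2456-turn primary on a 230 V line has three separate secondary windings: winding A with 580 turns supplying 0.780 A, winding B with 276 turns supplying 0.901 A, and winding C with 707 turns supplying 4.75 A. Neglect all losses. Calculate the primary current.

V_A = 230 × 580/2456 = 54.316 V; V_B = 230 × 276/2456 = 25.847 V; V_C = 230 × 707/2456 = 66.209 V.
P_out = V_A I_A + V_B I_B + V_C I_C = 54.316×0.780 + 25.847×0.901 + 66.209×4.75 = 42.366 + 23.288 + 314.49 = 380.15 W.
Ideal ⇒ P_in = P_out, so I_p = P_out/V_p = 380.15/230 = 1.65 A.

I_p ≈ 1.65 A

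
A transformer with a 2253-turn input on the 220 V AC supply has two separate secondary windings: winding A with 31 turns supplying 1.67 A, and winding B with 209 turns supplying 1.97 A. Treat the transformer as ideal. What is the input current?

V_A = 220 × 31/2253 = 3.0271 V; V_B = 220 × 209/2253 = 20.408 V.
P_out = V_A I_A + V_B I_B = 3.0271×1.67 + 20.408×1.97 = 5.0552 + 40.204 = 45.260 W.
Ideal ⇒ P_in = P_out, so I_in = P_out/V_in = 45.260/220 = 0.206 A.

I_in ≈ 0.206 A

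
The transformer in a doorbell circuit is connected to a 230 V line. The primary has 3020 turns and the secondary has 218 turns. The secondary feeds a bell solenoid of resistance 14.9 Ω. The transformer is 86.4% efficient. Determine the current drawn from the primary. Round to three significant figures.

I_p ≈ 0.0931 A

V_s = 230 × 218/3020 = 16.603 V.
I_s = V_s/R = 16.603/14.9 = 1.1143 A.
P_out = V_s I_s = 16.603 × 1.1143 = 18.500 W.
P_in = P_out/η = 18.500/0.864 = 21.412 W.
I_p = P_in/V_p = 21.412/230 = 0.0931 A.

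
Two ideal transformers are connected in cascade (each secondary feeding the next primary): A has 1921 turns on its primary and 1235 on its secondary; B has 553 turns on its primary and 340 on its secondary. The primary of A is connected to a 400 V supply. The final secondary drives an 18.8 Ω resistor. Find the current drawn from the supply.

After A: V = 400.00 × 1235/1921 = 257.16 V.
After B: V = 257.16 × 340/553 = 158.11 V.
I_load = 158.11/18.8 = 8.4100 A, so P_out = 158.11 × 8.4100 = 1329.7 W.
All ideal ⇒ P_in = P_out, so I_supply = 1329.7/400 = 3.32 A.

I_supply ≈ 3.32 A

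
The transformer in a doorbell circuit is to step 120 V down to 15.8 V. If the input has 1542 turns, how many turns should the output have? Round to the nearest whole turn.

N_out = 203 turns

N_out/N_in = V_out/V_in, so N_out = 1542 × 15.8/120 = 203.0 ≈ 203 turns.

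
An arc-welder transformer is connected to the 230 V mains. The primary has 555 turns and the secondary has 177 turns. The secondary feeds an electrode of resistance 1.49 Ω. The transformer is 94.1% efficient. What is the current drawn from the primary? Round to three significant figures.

I_p ≈ 16.7 A

V_s = 230 × 177/555 = 73.351 V.
I_s = V_s/R = 73.351/1.49 = 49.229 A.
P_out = V_s I_s = 73.351 × 49.229 = 3611.0 W.
P_in = P_out/η = 3611.0/0.941 = 3837.4 W.
I_p = P_in/V_p = 3837.4/230 = 16.7 A.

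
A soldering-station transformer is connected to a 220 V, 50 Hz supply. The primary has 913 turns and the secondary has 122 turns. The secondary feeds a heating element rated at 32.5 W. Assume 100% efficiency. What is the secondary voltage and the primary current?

V_s ≈ 29.4 V, I_p ≈ 0.148 A

V_s = V_p × N_s/N_p = 220 × 122/913 = 29.398 V.
I_s = P/V_s = 32.5/29.398 = 1.1055 A.
I_p = I_s × N_s/N_p = 1.1055 × 122/913 = 0.148 A.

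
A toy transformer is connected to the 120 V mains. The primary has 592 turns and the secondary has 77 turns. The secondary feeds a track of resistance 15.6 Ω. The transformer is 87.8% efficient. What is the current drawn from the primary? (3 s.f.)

I_p ≈ 0.148 A

V_s = 120 × 77/592 = 15.608 V.
I_s = V_s/R = 15.608/15.6 = 1.0005 A.
P_out = V_s I_s = 15.608 × 1.0005 = 15.616 W.
P_in = P_out/η = 15.616/0.878 = 17.786 W.
I_p = P_in/V_p = 17.786/120 = 0.148 A.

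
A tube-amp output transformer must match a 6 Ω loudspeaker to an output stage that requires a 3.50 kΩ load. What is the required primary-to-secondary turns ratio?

Z_p/Z_s = (N_p/N_s)², so N_p/N_s = √(3500/6) = √583 = 24.2.

N_p/N_s ≈ 24.2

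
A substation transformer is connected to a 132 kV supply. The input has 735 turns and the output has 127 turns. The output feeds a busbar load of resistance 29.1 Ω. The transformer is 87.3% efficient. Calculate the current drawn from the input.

I_in ≈ 155 A

V_out = 132000 × 127/735 = 22808 V.
I_out = V_out/R = 22808/29.1 = 783.79 A.
P_out = V_out I_out = 22808 × 783.79 = 1.7877×10^7 W.
P_in = P_out/η = 1.7877×10^7/0.873 = 2.0477×10^7 W.
I_in = P_in/V_in = 2.0477×10^7/132000 = 155 A.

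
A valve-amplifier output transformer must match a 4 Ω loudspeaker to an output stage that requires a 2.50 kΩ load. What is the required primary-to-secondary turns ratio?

N_p/N_s ≈ 25.0

Z_p/Z_s = (N_p/N_s)², so N_p/N_s = √(2500/4) = √625 = 25.0.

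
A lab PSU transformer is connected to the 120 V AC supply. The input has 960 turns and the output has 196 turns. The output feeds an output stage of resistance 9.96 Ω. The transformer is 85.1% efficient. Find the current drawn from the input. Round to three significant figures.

I_in ≈ 0.590 A

V_out = 120 × 196/960 = 24.500 V.
I_out = V_out/R = 24.500/9.96 = 2.4598 A.
P_out = V_out I_out = 24.500 × 2.4598 = 60.266 W.
P_in = P_out/η = 60.266/0.851 = 70.818 W.
I_in = P_in/V_in = 70.818/120 = 0.590 A.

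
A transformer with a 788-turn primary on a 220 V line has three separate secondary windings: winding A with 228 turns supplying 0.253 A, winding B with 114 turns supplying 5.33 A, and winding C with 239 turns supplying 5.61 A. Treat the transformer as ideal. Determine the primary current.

I_p ≈ 2.55 A

V_A = 220 × 228/788 = 63.655 V; V_B = 220 × 114/788 = 31.827 V; V_C = 220 × 239/788 = 66.726 V.
P_out = V_A I_A + V_B I_B + V_C I_C = 63.655×0.253 + 31.827×5.33 + 66.726×5.61 = 16.105 + 169.64 + 374.33 = 560.08 W.
Ideal ⇒ P_in = P_out, so I_p = P_out/V_p = 560.08/220 = 2.55 A.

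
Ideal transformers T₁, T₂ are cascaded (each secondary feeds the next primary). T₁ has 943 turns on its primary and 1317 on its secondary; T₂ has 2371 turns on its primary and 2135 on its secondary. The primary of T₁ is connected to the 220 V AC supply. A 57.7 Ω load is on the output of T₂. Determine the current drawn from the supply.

After T₁: V = 220.00 × 1317/943 = 307.25 V.
After T₂: V = 307.25 × 2135/2371 = 276.67 V.
I_load = 276.67/57.7 = 4.7950 A, so P_out = 276.67 × 4.7950 = 1326.6 W.
All ideal ⇒ P_in = P_out, so I_supply = 1326.6/220 = 6.03 A.

I_supply ≈ 6.03 A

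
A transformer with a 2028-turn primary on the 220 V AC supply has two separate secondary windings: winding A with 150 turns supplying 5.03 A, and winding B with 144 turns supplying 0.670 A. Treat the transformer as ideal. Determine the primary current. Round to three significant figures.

I_p ≈ 0.420 A

V_A = 220 × 150/2028 = 16.272 V; V_B = 220 × 144/2028 = 15.621 V.
P_out = V_A I_A + V_B I_B = 16.272×5.03 + 15.621×0.670 = 81.849 + 10.466 = 92.315 W.
Ideal ⇒ P_in = P_out, so I_p = P_out/V_p = 92.315/220 = 0.420 A.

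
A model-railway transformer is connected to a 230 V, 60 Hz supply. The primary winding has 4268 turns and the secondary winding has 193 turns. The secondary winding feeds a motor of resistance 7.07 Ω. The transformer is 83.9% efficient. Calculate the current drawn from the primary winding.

V_s = 230 × 193/4268 = 10.401 V.
I_s = V_s/R = 10.401/7.07 = 1.4711 A.
P_out = V_s I_s = 10.401 × 1.4711 = 15.300 W.
P_in = P_out/η = 15.300/0.839 = 18.236 W.
I_p = P_in/V_p = 18.236/230 = 0.0793 A.

I_p ≈ 0.0793 A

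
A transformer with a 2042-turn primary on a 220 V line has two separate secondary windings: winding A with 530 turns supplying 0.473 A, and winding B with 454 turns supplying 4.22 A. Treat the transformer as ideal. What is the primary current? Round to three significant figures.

I_p ≈ 1.06 A

V_A = 220 × 530/2042 = 57.101 V; V_B = 220 × 454/2042 = 48.913 V.
P_out = V_A I_A + V_B I_B = 57.101×0.473 + 48.913×4.22 = 27.009 + 206.41 = 233.42 W.
Ideal ⇒ P_in = P_out, so I_p = P_out/V_p = 233.42/220 = 1.06 A.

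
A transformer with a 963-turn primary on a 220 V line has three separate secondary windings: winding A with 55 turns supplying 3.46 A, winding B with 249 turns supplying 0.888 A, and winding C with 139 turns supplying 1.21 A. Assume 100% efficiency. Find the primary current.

V_A = 220 × 55/963 = 12.565 V; V_B = 220 × 249/963 = 56.885 V; V_C = 220 × 139/963 = 31.755 V.
P_out = V_A I_A + V_B I_B + V_C I_C = 12.565×3.46 + 56.885×0.888 + 31.755×1.21 = 43.475 + 50.514 + 38.423 = 132.41 W.
Ideal ⇒ P_in = P_out, so I_p = P_out/V_p = 132.41/220 = 0.602 A.

I_p ≈ 0.602 A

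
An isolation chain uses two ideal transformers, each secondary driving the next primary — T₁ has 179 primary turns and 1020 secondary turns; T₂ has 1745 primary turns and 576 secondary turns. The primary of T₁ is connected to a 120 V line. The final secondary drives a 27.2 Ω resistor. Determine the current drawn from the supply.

After T₁: V = 120.00 × 1020/179 = 683.80 V.
After T₂: V = 683.80 × 576/1745 = 225.71 V.
I_load = 225.71/27.2 = 8.2983 A, so P_out = 225.71 × 8.2983 = 1873.0 W.
All ideal ⇒ P_in = P_out, so I_supply = 1873.0/120 = 15.6 A.

I_supply ≈ 15.6 A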